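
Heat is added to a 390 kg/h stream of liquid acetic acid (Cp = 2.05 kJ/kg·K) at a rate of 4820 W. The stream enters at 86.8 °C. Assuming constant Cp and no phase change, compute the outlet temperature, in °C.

T_out = 109 °C

Q = 4820 W = 17352 kJ/h
ΔT = Q/(ṁ·Cp) = 17352/(390×2.05) = 21.704 K
T_out = 86.8 + 21.704 = 108.5 °C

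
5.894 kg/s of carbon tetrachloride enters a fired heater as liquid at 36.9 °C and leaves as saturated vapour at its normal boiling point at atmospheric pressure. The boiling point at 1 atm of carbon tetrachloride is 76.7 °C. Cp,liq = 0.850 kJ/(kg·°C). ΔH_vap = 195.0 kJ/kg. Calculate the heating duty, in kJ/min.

Q = 80900 kJ/min

liquid 36.9→76.7 °C: 33.83 kJ/kg
vaporisation at 76.7 °C: 195 kJ/kg
Δh = 33.83 + 195 = 228.83 kJ/kg
Q = ṁ·Δh = 5.894 kg/s × 228.83 kJ/kg = 1348.7 kJ/s
|Q| = 1348.7 kW = 80923 kJ/min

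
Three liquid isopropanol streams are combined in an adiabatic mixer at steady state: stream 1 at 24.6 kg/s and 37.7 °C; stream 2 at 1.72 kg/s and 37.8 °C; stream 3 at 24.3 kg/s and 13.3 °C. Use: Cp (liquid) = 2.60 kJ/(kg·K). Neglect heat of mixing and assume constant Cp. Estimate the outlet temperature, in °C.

T_out = 26.0 °C

Energy balance with Q = 0: Σ ṁᵢCp,ᵢ(T_out − Tᵢ) = 0
Σ ṁᵢCp,ᵢTᵢ = 24.6×2.60×37.7 + 1.72×2.60×37.8 + 24.3×2.60×13.3 = 3420.6
Σ ṁᵢCp,ᵢ = 24.6×2.60 + 1.72×2.60 + 24.3×2.60 = 131.61
T_out = 3420.6 / 131.61 = 25.99 °C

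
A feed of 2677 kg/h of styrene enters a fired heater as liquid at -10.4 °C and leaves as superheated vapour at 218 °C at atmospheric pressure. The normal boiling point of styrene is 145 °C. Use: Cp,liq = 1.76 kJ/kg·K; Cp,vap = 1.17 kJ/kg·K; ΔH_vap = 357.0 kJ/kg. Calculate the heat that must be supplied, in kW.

Q = 532 kW

liquid -10.4→145 °C: 273.5 kJ/kg
vaporisation at 145 °C: 357 kJ/kg
vapour 145→218 °C: 85.41 kJ/kg
Δh = 273.5 + 357 + 85.41 = 715.91 kJ/kg
Q = ṁ·Δh = 2677 kg/h × 715.91 kJ/kg = 1.9165e+06 kJ/h
|Q| = 532.36 kW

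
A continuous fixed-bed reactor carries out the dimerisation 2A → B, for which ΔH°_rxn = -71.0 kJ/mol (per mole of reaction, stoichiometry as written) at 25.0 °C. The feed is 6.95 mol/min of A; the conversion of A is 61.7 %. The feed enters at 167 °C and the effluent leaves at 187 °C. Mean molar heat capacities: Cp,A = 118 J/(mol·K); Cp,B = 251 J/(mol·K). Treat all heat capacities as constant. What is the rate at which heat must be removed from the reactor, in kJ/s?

Q_out = 2.18 kJ/s

Extent of reaction ξ = 0.617 × 6.95 / 2 = 2.1441 mol/min
Reaction term: ξ·ΔH°_rxn = 2.1441 × -71.0 = -152.23 kJ/min
Sensible, feed 167→25 °C: -116.45 kJ/min
Outlet flows (mol/min): A 2.6619, B 2.1441
Sensible, products 25→187 °C: 138.07 kJ/min
Q = ΔH = -130.62 kJ/min = -2.177 kW
Heat removed = 2.177 kJ/s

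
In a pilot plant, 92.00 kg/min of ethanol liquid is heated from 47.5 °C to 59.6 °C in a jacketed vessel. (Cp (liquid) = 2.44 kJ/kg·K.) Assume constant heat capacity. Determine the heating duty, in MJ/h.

Q = 163 MJ/h

Q = ṁ·Cp·ΔT = 92.00 × 2.44 × (59.6 − 47.5) = 2716.2 kJ/min
Converting: 2716.2 / 60 s = 45.27 kW
Heating duty = 162.97 MJ/h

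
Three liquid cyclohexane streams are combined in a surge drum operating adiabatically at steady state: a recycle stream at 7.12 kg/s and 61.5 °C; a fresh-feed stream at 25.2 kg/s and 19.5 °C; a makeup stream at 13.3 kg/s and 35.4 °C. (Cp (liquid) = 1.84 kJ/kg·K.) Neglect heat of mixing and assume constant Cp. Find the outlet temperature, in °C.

Energy balance with Q = 0: Σ ṁᵢCp,ᵢ(T_out − Tᵢ) = 0
Σ ṁᵢCp,ᵢTᵢ = 7.12×1.84×61.5 + 25.2×1.84×19.5 + 13.3×1.84×35.4 = 2576.2
Σ ṁᵢCp,ᵢ = 7.12×1.84 + 25.2×1.84 + 13.3×1.84 = 83.941
T_out = 2576.2 / 83.941 = 30.69 °C

T_out = 30.7 °C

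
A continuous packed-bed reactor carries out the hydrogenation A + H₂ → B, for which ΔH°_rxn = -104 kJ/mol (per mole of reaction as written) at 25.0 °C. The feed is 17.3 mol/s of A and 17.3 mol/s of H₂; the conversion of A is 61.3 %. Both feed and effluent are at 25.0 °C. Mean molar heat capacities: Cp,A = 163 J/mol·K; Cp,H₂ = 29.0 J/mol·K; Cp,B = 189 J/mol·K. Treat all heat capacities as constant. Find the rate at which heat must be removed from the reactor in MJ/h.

Q_out = 3970 MJ/h

Extent of reaction ξ = 0.613 × 17.3 = 10.605 mol/s
Reaction term: ξ·ΔH°_rxn = 10.605 × -104 = -1102.9 kJ/s
Q = ΔH = -1102.9 kJ/s = -1102.9 kW
Heat removed = 3970.5 MJ/h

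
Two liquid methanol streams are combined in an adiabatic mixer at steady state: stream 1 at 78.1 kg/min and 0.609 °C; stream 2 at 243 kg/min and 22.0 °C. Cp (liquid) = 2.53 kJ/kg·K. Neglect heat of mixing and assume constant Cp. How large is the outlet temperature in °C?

T_out = 16.8 °C

Adiabatic, steady state ⇒ Σ ṁᵢCp,ᵢ(T_out − Tᵢ) = 0
T_out = Σ ṁᵢCp,ᵢTᵢ / Σ ṁᵢCp,ᵢ
      = 13646 / 812.38 = 16.797 °C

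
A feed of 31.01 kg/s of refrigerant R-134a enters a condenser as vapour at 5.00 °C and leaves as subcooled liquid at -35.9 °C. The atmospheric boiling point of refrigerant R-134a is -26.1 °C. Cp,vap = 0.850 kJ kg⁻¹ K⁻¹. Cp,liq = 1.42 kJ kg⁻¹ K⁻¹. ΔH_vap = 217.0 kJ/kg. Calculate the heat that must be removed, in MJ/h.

vapour 5.00→-26.1 °C: -26.435 kJ/kg
condensation at -26.1 °C: -217 kJ/kg
liquid -26.1→-35.9 °C: -13.916 kJ/kg
Δh = -26.435 + -217 + -13.916 = -257.35 kJ/kg
Q = ṁ·Δh = 31.01 kg/s × -257.35 kJ/kg = -7980.5 kJ/s
|Q| = 7980.5 kW = 28730 MJ/h

Q_c = 28700 MJ/h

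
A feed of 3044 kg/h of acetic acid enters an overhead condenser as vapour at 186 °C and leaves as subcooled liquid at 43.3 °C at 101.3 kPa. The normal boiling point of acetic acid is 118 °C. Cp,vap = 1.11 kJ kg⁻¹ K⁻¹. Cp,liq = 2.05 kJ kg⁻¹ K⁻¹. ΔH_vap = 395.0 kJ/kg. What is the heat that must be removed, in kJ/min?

vapour 186→118 °C: -75.48 kJ/kg
condensation at 118 °C: -395 kJ/kg
liquid 118→43.3 °C: -153.13 kJ/kg
Δh = -75.48 + -395 + -153.13 = -623.62 kJ/kg
Q = ṁ·Δh = 3044 kg/h × -623.62 kJ/kg = -1.8983e+06 kJ/h
|Q| = 527.3 kW = 31638 kJ/min

Q_c = 31600 kJ/min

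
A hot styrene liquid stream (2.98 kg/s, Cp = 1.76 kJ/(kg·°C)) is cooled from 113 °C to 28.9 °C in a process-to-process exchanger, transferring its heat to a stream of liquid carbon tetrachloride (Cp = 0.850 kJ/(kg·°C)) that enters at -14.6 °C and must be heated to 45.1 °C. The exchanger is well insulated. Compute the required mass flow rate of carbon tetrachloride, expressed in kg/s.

Heat released by hot stream: Q = 2.98 × 1.76 × (113 − 28.9) = 441.09 kJ/s
Energy balance on cold side (adiabatic exchanger): Q = ṁ_c·Cp_c·(T_c,out − T_c,in)
ṁ_c = 441.09 / [0.850 × (45.1 − -14.6)] = 8.6922 kg/s

ṁ_c = 8.69 kg/s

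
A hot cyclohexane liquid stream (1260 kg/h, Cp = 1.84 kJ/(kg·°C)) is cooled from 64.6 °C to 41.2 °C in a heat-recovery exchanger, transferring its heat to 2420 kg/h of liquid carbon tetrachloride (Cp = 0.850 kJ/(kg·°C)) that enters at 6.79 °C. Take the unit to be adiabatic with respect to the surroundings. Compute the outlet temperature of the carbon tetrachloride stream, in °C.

Heat released by hot stream: Q = 1260 × 1.84 × (64.6 − 41.2) = 54251 kJ/h
Energy balance on cold side (adiabatic exchanger): Q = ṁ_c·Cp_c·(T_c,out − T_c,in)
T_c,out = 6.79 + 54251/(2420 × 0.850) = 33.164 °C

T_c,out = 33.2 °C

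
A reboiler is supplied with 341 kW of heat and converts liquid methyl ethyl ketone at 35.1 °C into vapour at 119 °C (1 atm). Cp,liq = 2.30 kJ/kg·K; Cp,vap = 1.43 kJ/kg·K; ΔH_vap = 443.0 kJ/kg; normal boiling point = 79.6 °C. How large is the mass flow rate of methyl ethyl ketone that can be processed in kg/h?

ṁ = 2040 kg/h

Δh = 2.30×(79.6−35.1) + 443.0 + 1.43×(119−79.6) = 601.69 kJ/kg
Q = 341 kW = 341 kJ/s = 1.2276e+06 kJ/h
ṁ = Q/Δh = 1.2276e+06 / 601.69 = 2040.2 kg/h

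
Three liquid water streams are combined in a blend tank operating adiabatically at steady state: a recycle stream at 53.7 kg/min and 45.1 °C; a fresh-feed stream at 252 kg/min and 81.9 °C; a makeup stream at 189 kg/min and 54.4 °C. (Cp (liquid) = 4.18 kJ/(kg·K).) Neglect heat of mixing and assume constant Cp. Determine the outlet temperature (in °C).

Energy balance with Q = 0: Σ ṁᵢCp,ᵢ(T_out − Tᵢ) = 0
T_out = Σ ṁᵢCp,ᵢTᵢ / Σ ṁᵢCp,ᵢ
      = 139370 / 2067.8 = 67.399 °C

T_out = 67.4 °C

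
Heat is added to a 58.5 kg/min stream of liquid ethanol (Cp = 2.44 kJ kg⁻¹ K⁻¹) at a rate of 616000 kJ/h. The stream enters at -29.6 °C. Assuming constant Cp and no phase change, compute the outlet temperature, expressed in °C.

Q = 616000 kJ/h = 10267 kJ/min
ΔT = Q/(ṁ·Cp) = 10267/(58.5×2.44) = 71.926 K
T_out = -29.6 + 71.926 = 42.326 °C

T_out = 42.3 °C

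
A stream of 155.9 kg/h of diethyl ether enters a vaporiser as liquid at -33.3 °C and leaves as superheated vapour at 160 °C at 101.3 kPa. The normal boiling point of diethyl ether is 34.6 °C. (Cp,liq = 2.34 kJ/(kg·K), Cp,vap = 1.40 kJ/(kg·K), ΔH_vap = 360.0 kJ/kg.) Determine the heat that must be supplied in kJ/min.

Q = 1800 kJ/min

liquid -33.3→34.6 °C: 158.89 kJ/kg
vaporisation at 34.6 °C: 360 kJ/kg
vapour 34.6→160 °C: 175.56 kJ/kg
Δh = 158.89 + 360 + 175.56 = 694.45 kJ/kg
Q = ṁ·Δh = 155.9 kg/h × 694.45 kJ/kg = 108260 kJ/h
|Q| = 30.073 kW = 1804.4 kJ/min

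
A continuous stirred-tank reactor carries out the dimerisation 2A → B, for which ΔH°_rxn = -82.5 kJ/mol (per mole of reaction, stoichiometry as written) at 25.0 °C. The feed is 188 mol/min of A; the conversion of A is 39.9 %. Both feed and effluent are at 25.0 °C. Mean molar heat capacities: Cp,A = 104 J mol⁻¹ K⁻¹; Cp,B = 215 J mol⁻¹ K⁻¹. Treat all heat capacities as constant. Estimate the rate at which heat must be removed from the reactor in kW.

Extent of reaction ξ = 0.399 × 188 / 2 = 37.506 mol/min
Reaction term: ξ·ΔH°_rxn = 37.506 × -82.5 = -3094.2 kJ/min
Q = ΔH = -3094.2 kJ/min = -51.571 kW
Heat removed = 51.571 kW

Q_out = 51.6 kW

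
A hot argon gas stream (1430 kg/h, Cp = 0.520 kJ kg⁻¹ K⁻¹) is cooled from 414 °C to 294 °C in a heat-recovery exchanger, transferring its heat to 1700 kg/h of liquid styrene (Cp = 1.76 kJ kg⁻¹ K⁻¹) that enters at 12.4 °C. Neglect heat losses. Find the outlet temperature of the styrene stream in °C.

Heat released by hot stream: Q = 1430 × 0.520 × (414 − 294) = 89232 kJ/h
Energy balance on cold side (adiabatic exchanger): Q = ṁ_c·Cp_c·(T_c,out − T_c,in)
T_c,out = 12.4 + 89232/(1700 × 1.76) = 42.224 °C

T_c,out = 42.2 °C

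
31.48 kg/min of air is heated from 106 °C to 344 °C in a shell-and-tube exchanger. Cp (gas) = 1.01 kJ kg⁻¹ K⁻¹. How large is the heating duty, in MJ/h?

Q = 454 MJ/h

Q = ṁ·Cp·ΔT = 31.48 × 1.01 × (344 − 106) = 7567.2 kJ/min
Converting: 7567.2 / 60 s = 126.12 kW
Heating duty = 454.03 MJ/h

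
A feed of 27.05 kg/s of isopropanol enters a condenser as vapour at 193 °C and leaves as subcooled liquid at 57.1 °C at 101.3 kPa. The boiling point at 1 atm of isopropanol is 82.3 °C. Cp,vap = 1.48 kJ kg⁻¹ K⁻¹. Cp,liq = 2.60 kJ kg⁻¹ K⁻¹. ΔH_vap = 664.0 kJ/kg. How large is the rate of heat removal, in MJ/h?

vapour 193→82.3 °C: -163.84 kJ/kg
condensation at 82.3 °C: -664 kJ/kg
liquid 82.3→57.1 °C: -65.52 kJ/kg
Δh = -163.84 + -664 + -65.52 = -893.36 kJ/kg
Q = ṁ·Δh = 27.05 kg/s × -893.36 kJ/kg = -24165 kJ/s
|Q| = 24165 kW = 86995 MJ/h

Q_c = 87000 MJ/h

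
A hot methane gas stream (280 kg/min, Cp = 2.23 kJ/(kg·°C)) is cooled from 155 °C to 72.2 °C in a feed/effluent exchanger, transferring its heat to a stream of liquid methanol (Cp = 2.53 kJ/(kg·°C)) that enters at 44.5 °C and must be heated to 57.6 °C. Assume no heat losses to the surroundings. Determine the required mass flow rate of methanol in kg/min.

Heat released by hot stream: Q = 280 × 2.23 × (155 − 72.2) = 51700 kJ/min
Energy balance on cold side (adiabatic exchanger): Q = ṁ_c·Cp_c·(T_c,out − T_c,in)
ṁ_c = 51700 / [2.53 × (57.6 − 44.5)] = 1559.9 kg/min

ṁ_c = 1560 kg/min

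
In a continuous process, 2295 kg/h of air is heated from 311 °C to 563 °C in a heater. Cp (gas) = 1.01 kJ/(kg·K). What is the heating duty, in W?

Q = 162000 W

Q = ṁ·Cp·ΔT = 2295 × 1.01 × (563 − 311) = 584120 kJ/h
Converting: 584120 / 3600 s = 162.26 kW
Heating duty = 162260 W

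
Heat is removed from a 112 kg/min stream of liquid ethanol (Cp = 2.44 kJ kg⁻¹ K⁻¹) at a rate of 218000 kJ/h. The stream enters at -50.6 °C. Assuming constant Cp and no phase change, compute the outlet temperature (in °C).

T_out = -63.9 °C

Q = 218000 kJ/h = 3633.3 kJ/min
ΔT = Q/(ṁ·Cp) = 3633.3/(112×2.44) = 13.295 K
T_out = -50.6 − 13.295 = -63.895 °C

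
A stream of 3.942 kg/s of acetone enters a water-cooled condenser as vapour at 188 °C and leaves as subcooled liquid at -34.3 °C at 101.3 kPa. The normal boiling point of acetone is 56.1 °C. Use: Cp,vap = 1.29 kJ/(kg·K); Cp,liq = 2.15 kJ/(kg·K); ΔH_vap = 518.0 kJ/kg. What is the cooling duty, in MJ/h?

Q_c = 12500 MJ/h

vapour 188→56.1 °C: -170.15 kJ/kg
condensation at 56.1 °C: -518 kJ/kg
liquid 56.1→-34.3 °C: -194.36 kJ/kg
Δh = -170.15 + -518 + -194.36 = -882.51 kJ/kg
Q = ṁ·Δh = 3.942 kg/s × -882.51 kJ/kg = -3478.9 kJ/s
|Q| = 3478.9 kW = 12524 MJ/h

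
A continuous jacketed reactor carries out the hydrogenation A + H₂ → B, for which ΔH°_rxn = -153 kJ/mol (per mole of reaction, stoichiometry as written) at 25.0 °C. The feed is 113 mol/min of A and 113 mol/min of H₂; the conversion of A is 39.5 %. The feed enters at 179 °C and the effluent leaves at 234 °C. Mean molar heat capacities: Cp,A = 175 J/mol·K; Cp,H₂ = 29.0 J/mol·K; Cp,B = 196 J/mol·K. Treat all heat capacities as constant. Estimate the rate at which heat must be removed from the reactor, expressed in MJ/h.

Q_out = 338 MJ/h

Extent of reaction ξ = 0.395 × 113 = 44.635 mol/min
Reaction term: ξ·ΔH°_rxn = 44.635 × -153 = -6829.2 kJ/min
Sensible, feed 179→25 °C: -3550 kJ/min
Outlet flows (mol/min): A 68.365, H₂ 68.365, B 44.635
Sensible, products 25→234 °C: 4743.2 kJ/min
Q = ΔH = -5635.9 kJ/min = -93.932 kW
Heat removed = 338.16 MJ/h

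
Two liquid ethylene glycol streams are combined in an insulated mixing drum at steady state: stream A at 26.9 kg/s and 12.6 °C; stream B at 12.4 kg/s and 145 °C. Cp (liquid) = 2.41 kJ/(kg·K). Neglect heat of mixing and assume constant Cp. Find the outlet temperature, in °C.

Adiabatic, steady state ⇒ Σ ṁᵢCp,ᵢ(T_out − Tᵢ) = 0
Σ ṁᵢCp,ᵢTᵢ = 26.9×2.41×12.6 + 12.4×2.41×145 = 5150
Σ ṁᵢCp,ᵢ = 26.9×2.41 + 12.4×2.41 = 94.713
T_out = 5150 / 94.713 = 54.375 °C

T_out = 54.4 °C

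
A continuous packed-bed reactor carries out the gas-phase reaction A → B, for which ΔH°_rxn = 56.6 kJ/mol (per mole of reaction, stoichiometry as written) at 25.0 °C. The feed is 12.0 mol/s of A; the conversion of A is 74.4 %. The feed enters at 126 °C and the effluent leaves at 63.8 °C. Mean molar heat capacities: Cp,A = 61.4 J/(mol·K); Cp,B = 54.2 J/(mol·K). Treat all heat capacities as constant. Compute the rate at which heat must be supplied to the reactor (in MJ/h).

Q_in = 1650 MJ/h

Extent of reaction ξ = 0.744 × 12.0 = 8.928 mol/s
Reaction term: ξ·ΔH°_rxn = 8.928 × 56.6 = 505.32 kJ/s
Sensible, feed 126→25 °C: -74.417 kJ/s
Outlet flows (mol/s): A 3.072, B 8.928
Sensible, products 25→63.8 °C: 26.094 kJ/s
Q = ΔH = 457 kJ/s = 457 kW
Heat supplied = 1645.2 MJ/h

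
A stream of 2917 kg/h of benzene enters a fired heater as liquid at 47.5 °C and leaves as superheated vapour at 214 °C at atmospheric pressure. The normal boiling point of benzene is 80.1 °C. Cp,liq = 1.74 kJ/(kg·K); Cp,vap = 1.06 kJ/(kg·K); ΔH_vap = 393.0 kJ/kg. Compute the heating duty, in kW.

Q = 479 kW

liquid 47.5→80.1 °C: 56.724 kJ/kg
vaporisation at 80.1 °C: 393 kJ/kg
vapour 80.1→214 °C: 141.93 kJ/kg
Δh = 56.724 + 393 + 141.93 = 591.66 kJ/kg
Q = ṁ·Δh = 2917 kg/h × 591.66 kJ/kg = 1.7259e+06 kJ/h
|Q| = 479.41 kW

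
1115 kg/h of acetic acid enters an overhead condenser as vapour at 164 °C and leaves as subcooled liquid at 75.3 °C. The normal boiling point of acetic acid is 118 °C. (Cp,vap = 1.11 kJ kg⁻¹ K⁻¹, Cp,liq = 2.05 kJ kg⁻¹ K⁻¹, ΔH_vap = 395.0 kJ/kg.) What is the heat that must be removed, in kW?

Q_c = 165 kW

vapour 164→118 °C: -51.06 kJ/kg
condensation at 118 °C: -395 kJ/kg
liquid 118→75.3 °C: -87.535 kJ/kg
Δh = -51.06 + -395 + -87.535 = -533.6 kJ/kg
Q = ṁ·Δh = 1115 kg/h × -533.6 kJ/kg = -594960 kJ/h
|Q| = 165.27 kW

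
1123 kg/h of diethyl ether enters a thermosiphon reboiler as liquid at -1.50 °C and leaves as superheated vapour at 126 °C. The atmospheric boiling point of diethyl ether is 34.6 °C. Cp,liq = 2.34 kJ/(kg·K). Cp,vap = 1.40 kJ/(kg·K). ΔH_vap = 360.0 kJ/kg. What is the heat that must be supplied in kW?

liquid -1.50→34.6 °C: 84.474 kJ/kg
vaporisation at 34.6 °C: 360 kJ/kg
vapour 34.6→126 °C: 127.96 kJ/kg
Δh = 84.474 + 360 + 127.96 = 572.43 kJ/kg
Q = ṁ·Δh = 1123 kg/h × 572.43 kJ/kg = 642840 kJ/h
|Q| = 178.57 kW

Q = 179 kW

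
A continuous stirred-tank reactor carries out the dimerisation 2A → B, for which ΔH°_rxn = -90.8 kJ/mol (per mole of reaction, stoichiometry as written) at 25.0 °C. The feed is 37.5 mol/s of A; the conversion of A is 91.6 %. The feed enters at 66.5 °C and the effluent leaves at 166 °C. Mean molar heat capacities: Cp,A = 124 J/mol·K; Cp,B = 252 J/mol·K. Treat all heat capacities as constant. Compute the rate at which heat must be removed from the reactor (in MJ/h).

Q_out = 3910 MJ/h

Extent of reaction ξ = 0.916 × 37.5 / 2 = 17.175 mol/s
Reaction term: ξ·ΔH°_rxn = 17.175 × -90.8 = -1559.5 kJ/s
Sensible, feed 66.5→25 °C: -192.97 kJ/s
Outlet flows (mol/s): A 3.15, B 17.175
Sensible, products 25→166 °C: 665.34 kJ/s
Q = ΔH = -1087.1 kJ/s = -1087.1 kW
Heat removed = 3913.7 MJ/h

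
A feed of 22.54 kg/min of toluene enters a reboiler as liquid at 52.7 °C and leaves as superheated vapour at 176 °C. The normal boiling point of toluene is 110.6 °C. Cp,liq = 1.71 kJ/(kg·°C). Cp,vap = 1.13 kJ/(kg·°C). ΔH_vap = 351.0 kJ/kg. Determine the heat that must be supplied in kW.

liquid 52.7→110.6 °C: 99.009 kJ/kg
vaporisation at 110.6 °C: 351 kJ/kg
vapour 110.6→176 °C: 73.902 kJ/kg
Δh = 99.009 + 351 + 73.902 = 523.91 kJ/kg
Q = ṁ·Δh = 22.54 kg/min × 523.91 kJ/kg = 11809 kJ/min
|Q| = 196.82 kW

Q = 197 kW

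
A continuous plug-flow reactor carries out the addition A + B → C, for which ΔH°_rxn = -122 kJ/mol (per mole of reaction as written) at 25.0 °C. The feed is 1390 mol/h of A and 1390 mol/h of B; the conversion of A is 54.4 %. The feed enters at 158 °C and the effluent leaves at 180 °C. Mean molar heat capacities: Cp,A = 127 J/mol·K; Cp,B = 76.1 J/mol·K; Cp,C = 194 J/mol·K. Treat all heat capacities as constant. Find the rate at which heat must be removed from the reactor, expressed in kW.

Extent of reaction ξ = 0.544 × 1390 = 756.16 mol/h
Reaction term: ξ·ΔH°_rxn = 756.16 × -122 = -92252 kJ/h
Sensible, feed 158→25 °C: -37547 kJ/h
Outlet flows (mol/h): A 633.84, B 633.84, C 756.16
Sensible, products 25→180 °C: 42691 kJ/h
Q = ΔH = -87107 kJ/h = -24.196 kW
Heat removed = 24.196 kW

Q_out = 24.2 kW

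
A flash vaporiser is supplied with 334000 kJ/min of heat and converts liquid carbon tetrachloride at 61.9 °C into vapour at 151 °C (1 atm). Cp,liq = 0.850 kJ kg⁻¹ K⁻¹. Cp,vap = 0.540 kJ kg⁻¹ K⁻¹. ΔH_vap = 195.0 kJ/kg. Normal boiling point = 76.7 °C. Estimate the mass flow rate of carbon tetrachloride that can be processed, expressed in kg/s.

ṁ = 22.5 kg/s

Δh = 0.850×(76.7−61.9) + 195.0 + 0.540×(151−76.7) = 247.7 kJ/kg
Q = 334000 kJ/min = 5566.7 kJ/s = 5566.7 kJ/s
ṁ = Q/Δh = 5566.7 / 247.7 = 22.473 kg/s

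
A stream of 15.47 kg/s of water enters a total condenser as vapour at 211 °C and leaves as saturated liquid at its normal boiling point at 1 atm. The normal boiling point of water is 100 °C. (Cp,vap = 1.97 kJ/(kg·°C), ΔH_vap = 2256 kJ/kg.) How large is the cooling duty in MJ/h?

Q_c = 138000 MJ/h

vapour 211→100 °C: -218.67 kJ/kg
condensation at 100 °C: -2256 kJ/kg
Δh = -218.67 + -2256 = -2474.7 kJ/kg
Q = ṁ·Δh = 15.47 kg/s × -2474.7 kJ/kg = -38283 kJ/s
|Q| = 38283 kW = 137820 MJ/h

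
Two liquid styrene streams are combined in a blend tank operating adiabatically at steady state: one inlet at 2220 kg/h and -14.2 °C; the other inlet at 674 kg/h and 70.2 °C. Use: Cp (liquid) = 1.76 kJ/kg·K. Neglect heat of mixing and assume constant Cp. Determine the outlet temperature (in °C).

T_out = 5.46 °C

No heat crosses the boundary, so H_out = H_in.
T_out = Σ ṁᵢCp,ᵢTᵢ / Σ ṁᵢCp,ᵢ
      = 27792 / 5093.4 = 5.4564 °C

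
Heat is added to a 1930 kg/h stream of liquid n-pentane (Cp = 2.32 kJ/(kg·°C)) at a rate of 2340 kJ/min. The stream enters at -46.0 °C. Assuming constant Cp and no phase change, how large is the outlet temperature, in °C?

Q = 2340 kJ/min = 140400 kJ/h
ΔT = Q/(ṁ·Cp) = 140400/(1930×2.32) = 31.356 K
T_out = -46.0 + 31.356 = -14.644 °C

T_out = -14.6 °C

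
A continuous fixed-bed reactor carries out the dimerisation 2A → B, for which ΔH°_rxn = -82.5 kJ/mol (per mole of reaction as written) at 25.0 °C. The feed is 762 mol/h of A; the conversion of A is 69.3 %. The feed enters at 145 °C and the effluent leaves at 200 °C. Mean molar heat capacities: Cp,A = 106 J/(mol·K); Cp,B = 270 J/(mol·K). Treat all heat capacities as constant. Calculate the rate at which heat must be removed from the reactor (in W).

Extent of reaction ξ = 0.693 × 762 / 2 = 264.03 mol/h
Reaction term: ξ·ΔH°_rxn = 264.03 × -82.5 = -21783 kJ/h
Sensible, feed 145→25 °C: -9692.6 kJ/h
Outlet flows (mol/h): A 233.93, B 264.03
Sensible, products 25→200 °C: 16815 kJ/h
Q = ΔH = -14660 kJ/h = -4.0723 kW
Heat removed = 4072.3 W

Q_out = 4070 W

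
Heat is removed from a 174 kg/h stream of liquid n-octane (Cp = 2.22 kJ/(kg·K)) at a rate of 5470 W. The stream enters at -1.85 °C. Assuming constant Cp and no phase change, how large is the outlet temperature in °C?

T_out = -52.8 °C

Q = 5470 W = 19692 kJ/h
ΔT = Q/(ṁ·Cp) = 19692/(174×2.22) = 50.979 K
T_out = -1.85 − 50.979 = -52.829 °C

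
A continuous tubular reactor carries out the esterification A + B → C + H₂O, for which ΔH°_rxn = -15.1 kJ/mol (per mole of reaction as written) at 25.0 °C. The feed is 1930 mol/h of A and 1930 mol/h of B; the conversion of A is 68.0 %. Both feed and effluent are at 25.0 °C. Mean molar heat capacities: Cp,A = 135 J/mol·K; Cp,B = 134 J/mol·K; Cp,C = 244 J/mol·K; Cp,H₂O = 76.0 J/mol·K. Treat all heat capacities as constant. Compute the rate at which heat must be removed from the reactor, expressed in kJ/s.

Extent of reaction ξ = 0.680 × 1930 = 1312.4 mol/h
Reaction term: ξ·ΔH°_rxn = 1312.4 × -15.1 = -19817 kJ/h
Q = ΔH = -19817 kJ/h = -5.5048 kW
Heat removed = 5.5048 kJ/s

Q_out = 5.50 kJ/s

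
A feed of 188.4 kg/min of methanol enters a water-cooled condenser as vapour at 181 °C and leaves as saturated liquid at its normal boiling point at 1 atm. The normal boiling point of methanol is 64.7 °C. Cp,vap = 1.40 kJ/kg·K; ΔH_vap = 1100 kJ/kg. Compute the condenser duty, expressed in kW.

vapour 181→64.7 °C: -162.82 kJ/kg
condensation at 64.7 °C: -1100 kJ/kg
Δh = -162.82 + -1100 = -1262.8 kJ/kg
Q = ṁ·Δh = 188.4 kg/min × -1262.8 kJ/kg = -237920 kJ/min
|Q| = 3965.3 kW

Q_c = 3970 kW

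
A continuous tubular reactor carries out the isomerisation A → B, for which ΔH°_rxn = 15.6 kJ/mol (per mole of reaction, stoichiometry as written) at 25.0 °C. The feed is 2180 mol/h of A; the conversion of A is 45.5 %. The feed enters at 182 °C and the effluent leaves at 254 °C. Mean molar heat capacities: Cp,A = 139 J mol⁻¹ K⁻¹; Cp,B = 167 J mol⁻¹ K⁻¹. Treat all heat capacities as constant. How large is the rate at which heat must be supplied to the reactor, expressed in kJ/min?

Extent of reaction ξ = 0.455 × 2180 = 991.9 mol/h
Reaction term: ξ·ΔH°_rxn = 991.9 × 15.6 = 15474 kJ/h
Sensible, feed 182→25 °C: -47574 kJ/h
Outlet flows (mol/h): A 1188.1, B 991.9
Sensible, products 25→254 °C: 75752 kJ/h
Q = ΔH = 43651 kJ/h = 12.125 kW
Heat supplied = 727.52 kJ/min

Q_in = 728 kJ/min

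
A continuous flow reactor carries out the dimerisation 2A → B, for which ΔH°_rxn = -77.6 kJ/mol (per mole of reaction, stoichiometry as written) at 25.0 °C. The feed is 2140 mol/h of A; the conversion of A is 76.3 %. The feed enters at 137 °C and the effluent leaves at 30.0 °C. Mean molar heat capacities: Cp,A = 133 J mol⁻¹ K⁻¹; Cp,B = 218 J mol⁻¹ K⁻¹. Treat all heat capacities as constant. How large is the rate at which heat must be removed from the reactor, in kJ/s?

Extent of reaction ξ = 0.763 × 2140 / 2 = 816.41 mol/h
Reaction term: ξ·ΔH°_rxn = 816.41 × -77.6 = -63353 kJ/h
Sensible, feed 137→25 °C: -31877 kJ/h
Outlet flows (mol/h): A 507.18, B 816.41
Sensible, products 25→30.0 °C: 1227.2 kJ/h
Q = ΔH = -94004 kJ/h = -26.112 kW
Heat removed = 26.112 kJ/s

Q_out = 26.1 kJ/s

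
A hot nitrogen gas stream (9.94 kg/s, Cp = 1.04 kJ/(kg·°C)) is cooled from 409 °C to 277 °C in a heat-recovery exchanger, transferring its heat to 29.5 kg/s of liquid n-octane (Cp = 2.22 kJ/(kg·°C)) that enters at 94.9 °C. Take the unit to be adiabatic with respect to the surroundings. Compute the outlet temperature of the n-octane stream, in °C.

T_c,out = 116 °C

Heat released by hot stream: Q = 9.94 × 1.04 × (409 − 277) = 1364.6 kJ/s
Energy balance on cold side (adiabatic exchanger): Q = ṁ_c·Cp_c·(T_c,out − T_c,in)
T_c,out = 94.9 + 1364.6/(29.5 × 2.22) = 115.74 °C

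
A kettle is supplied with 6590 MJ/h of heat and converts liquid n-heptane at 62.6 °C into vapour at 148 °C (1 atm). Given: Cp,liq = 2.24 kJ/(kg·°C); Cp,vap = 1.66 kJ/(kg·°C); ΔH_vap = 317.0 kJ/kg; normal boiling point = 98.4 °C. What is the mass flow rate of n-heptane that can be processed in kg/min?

ṁ = 229 kg/min

Δh = 2.24×(98.4−62.6) + 317.0 + 1.66×(148−98.4) = 479.53 kJ/kg
Q = 6590 MJ/h = 1830.6 kJ/s = 109830 kJ/min
ṁ = Q/Δh = 109830 / 479.53 = 229.04 kg/min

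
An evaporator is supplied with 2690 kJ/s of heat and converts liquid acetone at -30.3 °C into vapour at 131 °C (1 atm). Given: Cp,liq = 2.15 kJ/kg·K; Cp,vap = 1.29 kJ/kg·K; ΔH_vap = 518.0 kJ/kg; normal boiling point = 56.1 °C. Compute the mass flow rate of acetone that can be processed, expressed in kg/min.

ṁ = 202 kg/min

Δh = 2.15×(56.1−-30.3) + 518.0 + 1.29×(131−56.1) = 800.38 kJ/kg
Q = 2690 kJ/s = 2690 kJ/s = 161400 kJ/min
ṁ = Q/Δh = 161400 / 800.38 = 201.65 kg/min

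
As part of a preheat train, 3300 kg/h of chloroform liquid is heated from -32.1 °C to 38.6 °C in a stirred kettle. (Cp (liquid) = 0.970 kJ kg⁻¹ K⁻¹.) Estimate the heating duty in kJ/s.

Q = 62.9 kJ/s

Q = ṁ·Cp·ΔT = 3300 × 0.970 × (38.6 − -32.1) = 226310 kJ/h
Converting: 226310 / 3600 s = 62.864 kW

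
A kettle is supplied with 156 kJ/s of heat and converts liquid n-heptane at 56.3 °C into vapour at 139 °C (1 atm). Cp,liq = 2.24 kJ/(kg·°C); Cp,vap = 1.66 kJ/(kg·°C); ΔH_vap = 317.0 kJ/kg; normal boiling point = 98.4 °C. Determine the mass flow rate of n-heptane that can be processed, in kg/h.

ṁ = 1170 kg/h

Δh = 2.24×(98.4−56.3) + 317.0 + 1.66×(139−98.4) = 478.7 kJ/kg
Q = 156 kJ/s = 156 kJ/s = 561600 kJ/h
ṁ = Q/Δh = 561600 / 478.7 = 1173.2 kg/h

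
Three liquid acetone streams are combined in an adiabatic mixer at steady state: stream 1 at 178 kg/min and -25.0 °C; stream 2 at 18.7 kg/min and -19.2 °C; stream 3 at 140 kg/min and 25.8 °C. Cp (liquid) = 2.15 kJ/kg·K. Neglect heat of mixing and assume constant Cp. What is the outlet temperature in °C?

T_out = -3.56 °C

No heat crosses the boundary, so H_out = H_in.
T_out = Σ ṁᵢCp,ᵢTᵢ / Σ ṁᵢCp,ᵢ
      = -2573.6 / 723.9 = -3.5552 °C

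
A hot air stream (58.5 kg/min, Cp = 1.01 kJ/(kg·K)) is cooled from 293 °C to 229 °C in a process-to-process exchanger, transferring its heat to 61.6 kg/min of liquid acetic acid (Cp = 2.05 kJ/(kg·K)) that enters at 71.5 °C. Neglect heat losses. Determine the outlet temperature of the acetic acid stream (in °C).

T_c,out = 101 °C

Heat released by hot stream: Q = 58.5 × 1.01 × (293 − 229) = 3781.4 kJ/min
Energy balance on cold side (adiabatic exchanger): Q = ṁ_c·Cp_c·(T_c,out − T_c,in)
T_c,out = 71.5 + 3781.4/(61.6 × 2.05) = 101.44 °C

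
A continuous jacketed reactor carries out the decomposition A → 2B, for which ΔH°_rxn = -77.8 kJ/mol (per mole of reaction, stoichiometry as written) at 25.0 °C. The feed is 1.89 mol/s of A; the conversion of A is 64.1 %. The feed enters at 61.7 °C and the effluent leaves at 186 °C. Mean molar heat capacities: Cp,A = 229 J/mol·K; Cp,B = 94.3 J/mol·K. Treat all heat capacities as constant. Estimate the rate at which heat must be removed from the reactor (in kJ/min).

Q_out = 2900 kJ/min

Extent of reaction ξ = 0.641 × 1.89 = 1.2115 mol/s
Reaction term: ξ·ΔH°_rxn = 1.2115 × -77.8 = -94.254 kJ/s
Sensible, feed 61.7→25 °C: -15.884 kJ/s
Outlet flows (mol/s): A 0.67851, B 2.423
Sensible, products 25→186 °C: 61.802 kJ/s
Q = ΔH = -48.336 kJ/s = -48.336 kW
Heat removed = 2900.1 kJ/min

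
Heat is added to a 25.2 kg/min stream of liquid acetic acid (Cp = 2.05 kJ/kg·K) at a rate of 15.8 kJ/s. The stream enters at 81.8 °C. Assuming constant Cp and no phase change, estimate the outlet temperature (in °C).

Q = 15.8 kJ/s = 948 kJ/min
ΔT = Q/(ṁ·Cp) = 948/(25.2×2.05) = 18.351 K
T_out = 81.8 + 18.351 = 100.15 °C

T_out = 100 °C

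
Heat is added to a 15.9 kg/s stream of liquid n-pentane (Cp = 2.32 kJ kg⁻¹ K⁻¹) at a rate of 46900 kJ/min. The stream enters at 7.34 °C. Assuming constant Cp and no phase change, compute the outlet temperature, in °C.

Q = 46900 kJ/min = 781.67 kJ/s
ΔT = Q/(ṁ·Cp) = 781.67/(15.9×2.32) = 21.19 K
T_out = 7.34 + 21.19 = 28.53 °C

T_out = 28.5 °C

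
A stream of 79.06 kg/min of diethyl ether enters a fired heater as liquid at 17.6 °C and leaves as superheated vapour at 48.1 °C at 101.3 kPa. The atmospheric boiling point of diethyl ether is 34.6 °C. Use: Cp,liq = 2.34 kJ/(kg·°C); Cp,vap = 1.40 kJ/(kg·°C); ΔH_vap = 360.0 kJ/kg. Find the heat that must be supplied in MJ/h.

Q = 1990 MJ/h

liquid 17.6→34.6 °C: 39.78 kJ/kg
vaporisation at 34.6 °C: 360 kJ/kg
vapour 34.6→48.1 °C: 18.9 kJ/kg
Δh = 39.78 + 360 + 18.9 = 418.68 kJ/kg
Q = ṁ·Δh = 79.06 kg/min × 418.68 kJ/kg = 33101 kJ/min
|Q| = 551.68 kW = 1986.1 MJ/h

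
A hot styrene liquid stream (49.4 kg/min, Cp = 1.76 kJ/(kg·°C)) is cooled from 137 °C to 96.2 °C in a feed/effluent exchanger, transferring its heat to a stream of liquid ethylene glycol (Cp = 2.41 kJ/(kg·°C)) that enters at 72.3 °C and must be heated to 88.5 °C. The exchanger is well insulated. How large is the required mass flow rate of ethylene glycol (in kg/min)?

ṁ_c = 90.9 kg/min

Heat released by hot stream: Q = 49.4 × 1.76 × (137 − 96.2) = 3547.3 kJ/min
Energy balance on cold side (adiabatic exchanger): Q = ṁ_c·Cp_c·(T_c,out − T_c,in)
ṁ_c = 3547.3 / [2.41 × (88.5 − 72.3)] = 90.859 kg/min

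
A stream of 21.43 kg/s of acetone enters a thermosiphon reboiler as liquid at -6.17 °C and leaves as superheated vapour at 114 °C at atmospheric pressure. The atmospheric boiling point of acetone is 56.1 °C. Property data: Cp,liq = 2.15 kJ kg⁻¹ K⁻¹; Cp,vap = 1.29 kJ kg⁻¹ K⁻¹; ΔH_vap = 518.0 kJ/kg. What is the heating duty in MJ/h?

liquid -6.17→56.1 °C: 133.88 kJ/kg
vaporisation at 56.1 °C: 518 kJ/kg
vapour 56.1→114 °C: 74.691 kJ/kg
Δh = 133.88 + 518 + 74.691 = 726.57 kJ/kg
Q = ṁ·Δh = 21.43 kg/s × 726.57 kJ/kg = 15570 kJ/s
|Q| = 15570 kW = 56054 MJ/h

Q = 56100 MJ/h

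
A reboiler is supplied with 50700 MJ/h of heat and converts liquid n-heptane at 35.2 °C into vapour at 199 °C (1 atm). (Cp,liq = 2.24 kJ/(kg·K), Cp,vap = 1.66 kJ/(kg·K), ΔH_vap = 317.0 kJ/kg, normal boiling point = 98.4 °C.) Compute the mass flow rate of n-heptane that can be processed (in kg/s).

Δh = 2.24×(98.4−35.2) + 317.0 + 1.66×(199−98.4) = 625.56 kJ/kg
Q = 50700 MJ/h = 14083 kJ/s = 14083 kJ/s
ṁ = Q/Δh = 14083 / 625.56 = 22.513 kg/s

ṁ = 22.5 kg/s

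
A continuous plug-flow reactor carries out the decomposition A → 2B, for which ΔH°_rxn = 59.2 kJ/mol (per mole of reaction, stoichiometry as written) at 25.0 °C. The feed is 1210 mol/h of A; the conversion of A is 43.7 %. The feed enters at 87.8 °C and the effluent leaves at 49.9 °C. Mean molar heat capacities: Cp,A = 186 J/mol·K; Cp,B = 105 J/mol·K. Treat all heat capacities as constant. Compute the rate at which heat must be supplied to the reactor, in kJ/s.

Q_in = 6.41 kJ/s

Extent of reaction ξ = 0.437 × 1210 = 528.77 mol/h
Reaction term: ξ·ΔH°_rxn = 528.77 × 59.2 = 31303 kJ/h
Sensible, feed 87.8→25 °C: -14134 kJ/h
Outlet flows (mol/h): A 681.23, B 1057.5
Sensible, products 25→49.9 °C: 5920 kJ/h
Q = ΔH = 23089 kJ/h = 6.4137 kW
Heat supplied = 6.4137 kJ/s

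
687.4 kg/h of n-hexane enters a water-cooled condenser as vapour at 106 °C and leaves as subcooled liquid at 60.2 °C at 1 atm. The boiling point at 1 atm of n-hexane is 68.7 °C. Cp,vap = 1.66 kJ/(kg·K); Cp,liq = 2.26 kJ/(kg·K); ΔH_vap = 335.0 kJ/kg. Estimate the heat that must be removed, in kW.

Q_c = 79.5 kW

vapour 106→68.7 °C: -61.918 kJ/kg
condensation at 68.7 °C: -335 kJ/kg
liquid 68.7→60.2 °C: -19.21 kJ/kg
Δh = -61.918 + -335 + -19.21 = -416.13 kJ/kg
Q = ṁ·Δh = 687.4 kg/h × -416.13 kJ/kg = -286050 kJ/h
|Q| = 79.457 kW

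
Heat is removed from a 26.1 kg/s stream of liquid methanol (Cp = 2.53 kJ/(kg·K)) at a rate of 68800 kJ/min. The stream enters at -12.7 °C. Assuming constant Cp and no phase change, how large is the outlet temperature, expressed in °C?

T_out = -30.1 °C

Q = 68800 kJ/min = 1146.7 kJ/s
ΔT = Q/(ṁ·Cp) = 1146.7/(26.1×2.53) = 17.365 K
T_out = -12.7 − 17.365 = -30.065 °C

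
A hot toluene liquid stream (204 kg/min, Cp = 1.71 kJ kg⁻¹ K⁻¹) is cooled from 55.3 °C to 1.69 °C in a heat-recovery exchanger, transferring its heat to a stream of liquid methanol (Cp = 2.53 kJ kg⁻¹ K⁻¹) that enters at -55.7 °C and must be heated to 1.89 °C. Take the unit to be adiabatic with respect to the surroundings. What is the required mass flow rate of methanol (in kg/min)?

ṁ_c = 128 kg/min

Heat released by hot stream: Q = 204 × 1.71 × (55.3 − 1.69) = 18701 kJ/min
Energy balance on cold side (adiabatic exchanger): Q = ṁ_c·Cp_c·(T_c,out − T_c,in)
ṁ_c = 18701 / [2.53 × (1.89 − -55.7)] = 128.35 kg/min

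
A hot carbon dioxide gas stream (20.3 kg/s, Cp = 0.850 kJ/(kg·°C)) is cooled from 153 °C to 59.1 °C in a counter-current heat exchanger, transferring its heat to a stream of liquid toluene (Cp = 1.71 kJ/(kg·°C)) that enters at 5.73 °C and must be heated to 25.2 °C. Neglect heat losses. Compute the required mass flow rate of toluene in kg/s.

Heat released by hot stream: Q = 20.3 × 0.850 × (153 − 59.1) = 1620.2 kJ/s
Energy balance on cold side (adiabatic exchanger): Q = ṁ_c·Cp_c·(T_c,out − T_c,in)
ṁ_c = 1620.2 / [1.71 × (25.2 − 5.73)] = 48.665 kg/s

ṁ_c = 48.7 kg/s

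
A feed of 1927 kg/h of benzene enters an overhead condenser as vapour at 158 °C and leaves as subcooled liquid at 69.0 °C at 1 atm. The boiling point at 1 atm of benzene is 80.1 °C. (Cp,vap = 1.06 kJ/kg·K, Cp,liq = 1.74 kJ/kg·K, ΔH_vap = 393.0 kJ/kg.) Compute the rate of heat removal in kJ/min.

vapour 158→80.1 °C: -82.574 kJ/kg
condensation at 80.1 °C: -393 kJ/kg
liquid 80.1→69.0 °C: -19.314 kJ/kg
Δh = -82.574 + -393 + -19.314 = -494.89 kJ/kg
Q = ṁ·Δh = 1927 kg/h × -494.89 kJ/kg = -953650 kJ/h
|Q| = 264.9 kW = 15894 kJ/min

Q_c = 15900 kJ/min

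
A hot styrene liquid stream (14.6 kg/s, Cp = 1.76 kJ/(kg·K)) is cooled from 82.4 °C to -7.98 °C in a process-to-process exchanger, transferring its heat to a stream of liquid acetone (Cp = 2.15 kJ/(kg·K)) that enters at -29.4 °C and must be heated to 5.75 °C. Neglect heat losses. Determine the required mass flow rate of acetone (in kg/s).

Heat released by hot stream: Q = 14.6 × 1.76 × (82.4 − -7.98) = 2322.4 kJ/s
Energy balance on cold side (adiabatic exchanger): Q = ṁ_c·Cp_c·(T_c,out − T_c,in)
ṁ_c = 2322.4 / [2.15 × (5.75 − -29.4)] = 30.731 kg/s

ṁ_c = 30.7 kg/s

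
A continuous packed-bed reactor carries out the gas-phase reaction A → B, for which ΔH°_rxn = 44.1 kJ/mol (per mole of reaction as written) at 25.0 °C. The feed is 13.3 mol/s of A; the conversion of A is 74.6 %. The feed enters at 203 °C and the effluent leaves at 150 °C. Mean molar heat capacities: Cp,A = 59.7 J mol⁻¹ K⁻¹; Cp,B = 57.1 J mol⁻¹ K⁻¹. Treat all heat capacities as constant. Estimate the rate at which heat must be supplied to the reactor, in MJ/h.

Q_in = 1410 MJ/h

Extent of reaction ξ = 0.746 × 13.3 = 9.9218 mol/s
Reaction term: ξ·ΔH°_rxn = 9.9218 × 44.1 = 437.55 kJ/s
Sensible, feed 203→25 °C: -141.33 kJ/s
Outlet flows (mol/s): A 3.3782, B 9.9218
Sensible, products 25→150 °C: 96.027 kJ/s
Q = ΔH = 392.24 kJ/s = 392.24 kW
Heat supplied = 1412.1 MJ/h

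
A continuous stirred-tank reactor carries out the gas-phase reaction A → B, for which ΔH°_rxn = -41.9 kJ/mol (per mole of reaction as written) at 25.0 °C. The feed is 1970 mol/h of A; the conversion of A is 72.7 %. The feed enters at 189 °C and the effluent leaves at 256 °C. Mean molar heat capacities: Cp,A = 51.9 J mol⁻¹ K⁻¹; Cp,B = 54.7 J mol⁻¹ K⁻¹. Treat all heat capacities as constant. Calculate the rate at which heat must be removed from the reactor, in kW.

Extent of reaction ξ = 0.727 × 1970 = 1432.2 mol/h
Reaction term: ξ·ΔH°_rxn = 1432.2 × -41.9 = -60009 kJ/h
Sensible, feed 189→25 °C: -16768 kJ/h
Outlet flows (mol/h): A 537.81, B 1432.2
Sensible, products 25→256 °C: 24544 kJ/h
Q = ΔH = -52232 kJ/h = -14.509 kW
Heat removed = 14.509 kW

Q_out = 14.5 kW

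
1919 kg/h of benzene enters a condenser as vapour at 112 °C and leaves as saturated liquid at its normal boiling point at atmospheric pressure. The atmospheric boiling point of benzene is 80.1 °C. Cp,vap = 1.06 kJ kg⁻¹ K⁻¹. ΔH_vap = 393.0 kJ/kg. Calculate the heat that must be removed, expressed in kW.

vapour 112→80.1 °C: -33.814 kJ/kg
condensation at 80.1 °C: -393 kJ/kg
Δh = -33.814 + -393 = -426.81 kJ/kg
Q = ṁ·Δh = 1919 kg/h × -426.81 kJ/kg = -819060 kJ/h
|Q| = 227.52 kW

Q_c = 228 kW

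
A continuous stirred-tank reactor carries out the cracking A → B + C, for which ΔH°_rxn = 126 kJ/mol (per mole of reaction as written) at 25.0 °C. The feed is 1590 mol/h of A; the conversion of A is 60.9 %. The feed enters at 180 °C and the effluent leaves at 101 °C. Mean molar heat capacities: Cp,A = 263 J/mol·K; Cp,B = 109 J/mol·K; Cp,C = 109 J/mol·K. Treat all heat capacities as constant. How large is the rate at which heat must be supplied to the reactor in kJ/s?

Extent of reaction ξ = 0.609 × 1590 = 968.31 mol/h
Reaction term: ξ·ΔH°_rxn = 968.31 × 126 = 122010 kJ/h
Sensible, feed 180→25 °C: -64816 kJ/h
Outlet flows (mol/h): A 621.69, B 968.31, C 968.31
Sensible, products 25→101 °C: 28469 kJ/h
Q = ΔH = 85660 kJ/h = 23.794 kW
Heat supplied = 23.794 kJ/s

Q_in = 23.8 kJ/s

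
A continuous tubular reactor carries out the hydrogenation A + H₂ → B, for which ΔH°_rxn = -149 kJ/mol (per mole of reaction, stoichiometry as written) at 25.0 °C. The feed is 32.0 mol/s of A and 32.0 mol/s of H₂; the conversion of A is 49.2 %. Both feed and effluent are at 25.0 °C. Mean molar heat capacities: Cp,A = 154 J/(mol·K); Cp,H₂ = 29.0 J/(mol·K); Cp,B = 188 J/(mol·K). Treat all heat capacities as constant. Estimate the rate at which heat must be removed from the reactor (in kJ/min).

Q_out = 141000 kJ/min

Extent of reaction ξ = 0.492 × 32.0 = 15.744 mol/s
Reaction term: ξ·ΔH°_rxn = 15.744 × -149 = -2345.9 kJ/s
Q = ΔH = -2345.9 kJ/s = -2345.9 kW
Heat removed = 140750 kJ/min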